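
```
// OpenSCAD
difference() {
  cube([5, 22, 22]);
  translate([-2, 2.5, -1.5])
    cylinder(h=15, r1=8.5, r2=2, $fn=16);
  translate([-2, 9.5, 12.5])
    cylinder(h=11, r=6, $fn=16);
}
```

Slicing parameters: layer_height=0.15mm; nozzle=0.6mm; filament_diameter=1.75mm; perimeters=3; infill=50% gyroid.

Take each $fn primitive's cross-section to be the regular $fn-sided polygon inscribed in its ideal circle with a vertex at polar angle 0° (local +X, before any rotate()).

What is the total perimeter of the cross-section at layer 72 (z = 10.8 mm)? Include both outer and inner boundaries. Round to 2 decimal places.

54.72 mm

At z = 10.8 mm: the 5×22 cube contributes its full rectangle (perimeter 54.00 mm); the cone at (-2, 2.5): at t=0.820 of its height the radius interpolates to r₁+(r₂−r₁)t = 3.170, giving a regular 16-gon of that circumradius (perimeter = 2·16·3.170·sin(180°/16) = 19.79 mm); the cylinder at (-2, 9.5) is absent (z outside [12.5, 23.5]); Subtracting the remaining from the first: starting from the 5×22 cube, the cone at (-2, 2.5) partially overlaps it — only the 3.79 mm² overlap (of its 30.76 mm²) is removed, clipping the outline — boundary = 54.72 mm. Overall, the cross-section is a single solid region. Total boundary length (outer) = 54.72 mm.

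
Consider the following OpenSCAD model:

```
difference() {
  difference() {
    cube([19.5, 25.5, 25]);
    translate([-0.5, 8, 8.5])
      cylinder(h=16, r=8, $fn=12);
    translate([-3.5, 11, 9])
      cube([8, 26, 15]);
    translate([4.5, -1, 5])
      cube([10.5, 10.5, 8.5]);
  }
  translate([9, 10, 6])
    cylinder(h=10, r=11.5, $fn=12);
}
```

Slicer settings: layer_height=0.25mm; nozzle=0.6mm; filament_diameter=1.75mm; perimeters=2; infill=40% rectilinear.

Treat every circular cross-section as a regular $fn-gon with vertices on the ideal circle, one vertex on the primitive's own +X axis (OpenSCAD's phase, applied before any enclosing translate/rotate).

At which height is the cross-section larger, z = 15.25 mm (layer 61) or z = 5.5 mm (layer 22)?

layer 22 (z = 5.5 mm)

Layer 61 (z = 15.25): the cube (footprint 19.5×25.5) is included at this height (area 497.25 mm²); the r=8 cylinder at (-0.5, 8) gives a regular 12-gon of circumradius 8 (constant along its height) (area = (12/2)·8.000²·sin(360°/12) = 192.00 mm²); the cube at (-3.5, 11) is present — its section is the full 8×26 rectangle (area 208.00 mm²); the cube at (4.5, -1) does not reach this height (z outside [5, 13.5]); Subtracting the remaining from the first: starting from the 19.5×25.5 cube (497.25 mm²), the r=8 cylinder at (-0.5, 8) partially overlaps it — only the 88.07 mm² overlap (of its 192.00 mm²) is removed, clipping the outline; the 8×26 cube at (-3.5, 11) partially overlaps it — only the 46.43 mm² overlap (of its 208.00 mm²) is removed, clipping the outline — area = 362.75 mm²; the r=11.5 cylinder at (9, 10) gives a regular 12-gon of circumradius 11.5 (constant along its height) (area = (12/2)·11.500²·sin(360°/12) = 396.75 mm²); Taking the first minus the rest: starting from the result so far (362.75 mm²), the r=11.5 cylinder at (9, 10) partially overlaps it — only the 263.25 mm² overlap (of its 396.75 mm²) is removed, clipping the outline — area = 99.51 mm². So its area = 99.51 mm². Layer 22 (z = 5.5): the cube is present — its section is the full 19.5×25.5 rectangle (area 497.25 mm²); the cylinder at (-0.5, 8) does not reach this height (z outside [8.5, 24.5]); the cube at (-3.5, 11) is not intersected at this z (z outside [9, 24]); the cube at (4.5, -1) is present — its section is the full 10.5×10.5 rectangle (area 110.25 mm²); Taking the first minus the rest: starting from the 19.5×25.5 cube (497.25 mm²), the 10.5×10.5 cube at (4.5, -1) partially overlaps it — only the 99.75 mm² overlap (of its 110.25 mm²) is removed, clipping the outline — area = 397.50 mm²; the cylinder at (9, 10) does not reach this height (z outside [6, 16]); Subtracting the remaining from the first: none of the subtracted shapes is present at this height, so that combined region is unchanged — area = 397.50 mm². So its area = 397.50 mm². Layer 22 is larger (397.50 vs 99.51 mm²).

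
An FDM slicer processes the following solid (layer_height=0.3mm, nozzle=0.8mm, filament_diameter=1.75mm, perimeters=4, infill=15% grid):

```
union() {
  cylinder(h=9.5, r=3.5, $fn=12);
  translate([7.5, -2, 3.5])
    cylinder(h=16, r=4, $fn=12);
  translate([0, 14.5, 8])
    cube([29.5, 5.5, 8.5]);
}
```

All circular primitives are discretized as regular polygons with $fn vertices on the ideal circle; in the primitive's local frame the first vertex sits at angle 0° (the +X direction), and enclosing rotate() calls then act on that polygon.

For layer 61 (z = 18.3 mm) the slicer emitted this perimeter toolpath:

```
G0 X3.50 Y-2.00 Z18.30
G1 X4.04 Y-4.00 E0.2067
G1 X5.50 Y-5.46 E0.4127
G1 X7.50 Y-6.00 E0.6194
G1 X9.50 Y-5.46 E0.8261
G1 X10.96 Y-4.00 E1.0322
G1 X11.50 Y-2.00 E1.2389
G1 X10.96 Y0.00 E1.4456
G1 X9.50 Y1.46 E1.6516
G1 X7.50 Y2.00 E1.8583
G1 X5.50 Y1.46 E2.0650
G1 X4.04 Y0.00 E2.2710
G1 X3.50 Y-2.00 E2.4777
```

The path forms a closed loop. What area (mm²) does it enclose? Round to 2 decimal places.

47.94 mm²

Apply the shoelace formula to the sequence of (X, Y) vertices; enclosed area = 47.94 mm².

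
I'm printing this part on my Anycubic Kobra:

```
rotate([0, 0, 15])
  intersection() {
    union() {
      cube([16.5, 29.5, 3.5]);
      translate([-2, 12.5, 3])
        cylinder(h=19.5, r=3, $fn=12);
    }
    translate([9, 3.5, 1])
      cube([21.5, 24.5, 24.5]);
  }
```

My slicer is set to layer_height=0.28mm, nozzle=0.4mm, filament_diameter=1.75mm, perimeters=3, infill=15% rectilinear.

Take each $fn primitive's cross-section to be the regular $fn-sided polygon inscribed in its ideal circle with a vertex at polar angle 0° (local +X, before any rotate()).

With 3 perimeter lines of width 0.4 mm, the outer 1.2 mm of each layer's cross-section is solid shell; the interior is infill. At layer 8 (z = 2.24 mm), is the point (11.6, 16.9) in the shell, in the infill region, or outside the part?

shell

At z = 2.24 mm: the cube is present — its section is the full 16.5×29.5 rectangle; the cylinder at (-2, 12.5) is absent (z outside [3, 22.5]); Taking the union: only the 16.5×29.5 cube is present, so the union is just that shape — 1 connected region; the cube at (9, 3.5) is present — its section is the full 21.5×24.5 rectangle; After intersecting: the 21.5×24.5 cube at (9, 3.5) partially overlaps that combined region; clipping to the common part keeps 183.75 mm² — 1 connected region; (rotated 15° about Z; rotation is an isometry so areas/perimeters/island counts are preserved). Overall, the cross-section is a single solid region. Undo the 15° rotation: the query point maps to (15.579, 13.322) in the un-rotated model frame. The nearest boundary edge runs (16.50, 28.00)→(16.50, 3.50); distance from the point to it = 0.92 mm. The point is inside the cross-section, 0.92 mm from the nearest boundary — within the 1.2 mm shell band (3 × 0.4).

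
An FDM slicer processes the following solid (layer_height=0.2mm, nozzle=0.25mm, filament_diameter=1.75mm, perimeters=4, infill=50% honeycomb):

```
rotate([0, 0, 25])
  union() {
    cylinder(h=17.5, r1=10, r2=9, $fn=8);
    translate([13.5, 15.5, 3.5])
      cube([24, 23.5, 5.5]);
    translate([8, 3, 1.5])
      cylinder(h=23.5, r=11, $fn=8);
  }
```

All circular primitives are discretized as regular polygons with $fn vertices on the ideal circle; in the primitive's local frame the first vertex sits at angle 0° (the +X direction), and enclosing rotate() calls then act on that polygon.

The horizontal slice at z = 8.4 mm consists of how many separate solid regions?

At z = 8.4 mm: the cone contributes a regular 8-gon of circumradius 9.520 (interpolated between r1=10 and r2=9 at t=0.480); the cube at (13.5, 15.5) (footprint 24×23.5) is included at this height; the r=11 cylinder at (8, 3) gives a regular 8-gon of circumradius 11 (constant along its height); Merging all regions: the regions partially overlap (shared area 135.62 mm²), so overlapping operands fuse into one piece — 2 connected regions; (rotated 25° about Z; rotation is an isometry so areas/perimeters/island counts are preserved). The result has 2 disconnected regions.

2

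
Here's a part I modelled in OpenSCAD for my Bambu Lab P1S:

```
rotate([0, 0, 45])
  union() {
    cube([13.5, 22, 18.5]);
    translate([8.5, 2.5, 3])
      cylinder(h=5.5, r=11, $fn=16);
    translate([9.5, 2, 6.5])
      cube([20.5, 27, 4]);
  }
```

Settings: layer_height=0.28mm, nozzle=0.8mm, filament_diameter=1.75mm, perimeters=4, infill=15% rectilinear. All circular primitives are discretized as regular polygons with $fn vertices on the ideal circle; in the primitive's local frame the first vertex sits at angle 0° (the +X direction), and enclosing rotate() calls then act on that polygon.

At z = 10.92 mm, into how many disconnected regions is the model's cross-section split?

1

At z = 10.92 mm: the cube (footprint 13.5×22) is included at this height; the cylinder at (8.5, 2.5) does not reach this height (z outside [3, 8.5]); the cube at (9.5, 2) does not reach this height (z outside [6.5, 10.5]); Merging all regions: only the 13.5×22 cube is present, so the union is just that shape — 1 connected region; (rotated 45° about Z; rotation is an isometry so areas/perimeters/island counts are preserved). The result has 1 disconnected region.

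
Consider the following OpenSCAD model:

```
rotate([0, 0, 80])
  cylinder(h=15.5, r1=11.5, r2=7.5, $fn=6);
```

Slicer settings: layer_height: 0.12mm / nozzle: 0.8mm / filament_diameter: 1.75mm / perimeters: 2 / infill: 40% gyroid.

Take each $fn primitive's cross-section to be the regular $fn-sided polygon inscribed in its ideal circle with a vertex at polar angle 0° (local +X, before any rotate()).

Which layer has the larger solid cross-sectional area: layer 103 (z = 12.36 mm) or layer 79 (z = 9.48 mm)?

layer 79 (z = 9.48 mm)

Layer 103 (z = 12.36): the cone contributes a regular 6-gon of circumradius 8.310 (interpolated between r1=11.5 and r2=7.5 at t=0.797) (area = (6/2)·8.310²·sin(360°/6) = 179.43 mm²); (rotated 80° about Z; rotation is an isometry so areas/perimeters/island counts are preserved). So its area = 179.43 mm². Layer 79 (z = 9.48): the cone: at t=0.612 of its height the radius interpolates to r₁+(r₂−r₁)t = 9.054, giving a regular 6-gon of that circumradius (area = (6/2)·9.054²·sin(360°/6) = 212.96 mm²); (whole slice rotated 80° about Z — lengths, areas and connectivity unchanged). So its area = 212.96 mm². Layer 79 is larger (212.96 vs 179.43 mm²).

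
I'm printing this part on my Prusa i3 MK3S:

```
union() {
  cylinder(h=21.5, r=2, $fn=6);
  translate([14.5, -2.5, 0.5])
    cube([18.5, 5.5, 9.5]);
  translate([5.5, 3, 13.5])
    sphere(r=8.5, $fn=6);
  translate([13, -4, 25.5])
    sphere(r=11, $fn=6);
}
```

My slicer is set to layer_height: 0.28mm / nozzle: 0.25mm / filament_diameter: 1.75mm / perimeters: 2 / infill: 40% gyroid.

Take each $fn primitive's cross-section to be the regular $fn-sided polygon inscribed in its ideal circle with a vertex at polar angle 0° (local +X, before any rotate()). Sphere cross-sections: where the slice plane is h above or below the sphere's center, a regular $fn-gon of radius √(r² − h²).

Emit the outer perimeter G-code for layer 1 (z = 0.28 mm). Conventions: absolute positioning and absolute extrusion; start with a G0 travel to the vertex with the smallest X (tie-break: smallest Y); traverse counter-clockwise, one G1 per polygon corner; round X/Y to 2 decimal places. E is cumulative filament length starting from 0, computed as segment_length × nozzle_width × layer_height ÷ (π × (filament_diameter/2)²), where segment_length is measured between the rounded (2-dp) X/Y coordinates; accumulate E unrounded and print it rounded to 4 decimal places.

At z = 0.28 mm: the cylinder: section is a regular 6-gon, circumradius r=2; the cube at (14.5, -2.5) is absent (z outside [0.5, 10]); the sphere at (5.5, 3) does not reach this height (|z−center|=13.220 > r=8.5); the sphere at (13, -4) is not intersected at this z (|z−center|=25.220 > r=11); Taking the union: only the r=2 cylinder is present, so the union is just that shape — 1 connected region. The outline is a single polygon with 6 vertices. Extrusion per mm of travel: 0.25 × 0.28 / (π × 0.875²) = 0.029103. Accumulating E over each segment gives final E = 0.3490.

G0 X-2.00 Y0.00 Z0.28
G1 X-1.00 Y-1.73 E0.0582
G1 X1.00 Y-1.73 E0.1164
G1 X2.00 Y0.00 E0.1745
G1 X1.00 Y1.73 E0.2327
G1 X-1.00 Y1.73 E0.2909
G1 X-2.00 Y0.00 E0.3490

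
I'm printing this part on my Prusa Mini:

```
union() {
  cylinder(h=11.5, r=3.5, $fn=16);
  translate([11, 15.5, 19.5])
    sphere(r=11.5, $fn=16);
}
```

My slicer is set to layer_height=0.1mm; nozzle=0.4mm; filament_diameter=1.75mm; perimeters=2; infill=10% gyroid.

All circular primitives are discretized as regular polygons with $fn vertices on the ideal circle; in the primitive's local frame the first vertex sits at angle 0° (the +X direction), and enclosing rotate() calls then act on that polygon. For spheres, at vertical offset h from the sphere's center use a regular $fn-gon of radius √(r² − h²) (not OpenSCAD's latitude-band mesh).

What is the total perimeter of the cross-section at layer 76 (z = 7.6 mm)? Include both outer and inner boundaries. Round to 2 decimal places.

At z = 7.6 mm: the r=3.5 cylinder contributes a regular 16-gon of circumradius 3.5 (perimeter = 2·16·3.500·sin(180°/16) = 21.85 mm); the sphere at (11, 15.5) is absent (|z−center|=11.900 > r=11.5); Merging all regions: only the r=3.5 cylinder is present, so the union is just that shape — boundary = 21.85 mm. Overall, the cross-section is a single solid region. Total boundary length (outer) = 21.85 mm.

21.85 mm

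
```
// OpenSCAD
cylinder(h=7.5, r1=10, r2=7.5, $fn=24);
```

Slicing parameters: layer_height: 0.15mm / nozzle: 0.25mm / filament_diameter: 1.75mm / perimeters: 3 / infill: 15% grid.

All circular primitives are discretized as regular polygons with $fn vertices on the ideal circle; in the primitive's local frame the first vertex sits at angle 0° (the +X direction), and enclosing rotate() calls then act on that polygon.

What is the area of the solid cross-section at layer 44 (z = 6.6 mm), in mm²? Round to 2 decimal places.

188.96 mm²

At z = 6.6 mm: the cone (r1=10→r2=7.5) has section circumradius 7.800 here — a regular 24-gon (area = (24/2)·7.800²·sin(360°/24) = 188.96 mm²). Overall, the cross-section is a single solid region. Net area = 188.96 mm².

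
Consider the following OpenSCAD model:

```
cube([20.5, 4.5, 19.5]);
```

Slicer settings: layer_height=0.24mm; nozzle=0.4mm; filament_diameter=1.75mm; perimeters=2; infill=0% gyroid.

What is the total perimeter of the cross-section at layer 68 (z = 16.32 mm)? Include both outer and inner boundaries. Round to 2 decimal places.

At z = 16.32 mm: the cube (footprint 20.5×4.5) is included at this height (perimeter 50.00 mm). Overall, the cross-section is a single solid region. Total boundary length (outer) = 50.00 mm.

50.00 mm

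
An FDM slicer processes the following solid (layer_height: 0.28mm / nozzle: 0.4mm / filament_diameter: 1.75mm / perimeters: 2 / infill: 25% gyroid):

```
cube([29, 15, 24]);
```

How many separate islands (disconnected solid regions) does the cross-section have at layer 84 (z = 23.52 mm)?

1

At z = 23.52 mm: the cube (footprint 29×15) is included at this height. Overall, the cross-section is a single solid region. Island count = 1.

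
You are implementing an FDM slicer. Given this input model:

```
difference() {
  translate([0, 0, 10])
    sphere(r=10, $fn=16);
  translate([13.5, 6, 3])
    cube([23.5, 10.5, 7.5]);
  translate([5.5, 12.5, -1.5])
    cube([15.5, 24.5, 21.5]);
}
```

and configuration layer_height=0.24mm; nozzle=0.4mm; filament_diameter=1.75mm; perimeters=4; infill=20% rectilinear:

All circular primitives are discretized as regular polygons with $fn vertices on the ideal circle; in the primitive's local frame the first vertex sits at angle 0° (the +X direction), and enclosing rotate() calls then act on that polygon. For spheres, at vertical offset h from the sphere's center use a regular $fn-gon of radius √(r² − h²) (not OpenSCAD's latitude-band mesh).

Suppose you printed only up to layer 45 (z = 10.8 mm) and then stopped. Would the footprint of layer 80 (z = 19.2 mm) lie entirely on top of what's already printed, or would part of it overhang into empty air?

entirely on top

Compare the two slices. At z = 10.8: the r=10 sphere contributes a regular 16-gon of circumradius √(10²−0.8²) = 9.968 (area = (16/2)·9.968²·sin(360°/16) = 304.19 mm²); the cube at (13.5, 6) is not intersected at this z (z outside [3, 10.5]); the cube at (5.5, 12.5) (footprint 15.5×24.5) is included at this height (area 379.75 mm²); Subtracting the remaining from the first: starting from the r=10 sphere (304.19 mm²), the 15.5×24.5 cube at (5.5, 12.5) misses the remaining region (no effect) — area = 304.19 mm². At z = 19.2: the r=10 sphere slices to a regular 16-gon of circumradius 3.919 (√(r²−h²) with h=9.2 from center) (area = (16/2)·3.919²·sin(360°/16) = 47.02 mm²); the cube at (13.5, 6) is not intersected at this z (z outside [3, 10.5]); the cube at (5.5, 12.5) is present — its section is the full 15.5×24.5 rectangle (area 379.75 mm²); Taking the first minus the rest: starting from the r=10 sphere (47.02 mm²), the 15.5×24.5 cube at (5.5, 12.5) misses the remaining region (no effect) — area = 47.02 mm². Checking containment: the cross-section at z = 19.2 is a subset of the cross-section at z = 10.8.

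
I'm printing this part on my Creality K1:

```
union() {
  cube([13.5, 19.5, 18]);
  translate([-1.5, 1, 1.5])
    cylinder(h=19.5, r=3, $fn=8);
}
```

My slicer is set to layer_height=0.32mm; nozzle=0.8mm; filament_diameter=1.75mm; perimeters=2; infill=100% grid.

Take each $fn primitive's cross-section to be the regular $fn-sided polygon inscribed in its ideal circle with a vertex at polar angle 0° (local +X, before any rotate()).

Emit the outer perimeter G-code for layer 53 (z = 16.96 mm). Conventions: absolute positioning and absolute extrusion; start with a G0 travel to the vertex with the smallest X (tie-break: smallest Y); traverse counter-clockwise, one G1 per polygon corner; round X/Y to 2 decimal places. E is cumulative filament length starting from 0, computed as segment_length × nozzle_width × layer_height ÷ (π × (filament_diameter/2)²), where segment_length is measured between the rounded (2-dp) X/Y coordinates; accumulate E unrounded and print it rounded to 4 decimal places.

G0 X-4.50 Y1.00 Z16.96
G1 X-3.62 Y-1.12 E0.2443
G1 X-1.50 Y-2.00 E0.4886
G1 X0.62 Y-1.12 E0.7329
G1 X1.09 Y0.00 E0.8622
G1 X13.50 Y0.00 E2.1830
G1 X13.50 Y19.50 E4.2584
G1 X0.00 Y19.50 E5.6953
G1 X0.00 Y3.38 E7.4110
G1 X-1.50 Y4.00 E7.5837
G1 X-3.62 Y3.12 E7.8280
G1 X-4.50 Y1.00 E8.0723

At z = 16.96 mm: the cube (footprint 13.5×19.5) is included at this height; the cylinder at (-1.5, 1): section is a regular 8-gon, circumradius r=3; Taking the union: the regions partially overlap (shared area 3.62 mm²), so overlapping operands fuse into one piece — 1 connected region. The outline is a single polygon with 11 vertices. Extrusion per mm of travel: 0.8 × 0.32 / (π × 0.875²) = 0.106432. Accumulating E over each segment gives final E = 8.0723.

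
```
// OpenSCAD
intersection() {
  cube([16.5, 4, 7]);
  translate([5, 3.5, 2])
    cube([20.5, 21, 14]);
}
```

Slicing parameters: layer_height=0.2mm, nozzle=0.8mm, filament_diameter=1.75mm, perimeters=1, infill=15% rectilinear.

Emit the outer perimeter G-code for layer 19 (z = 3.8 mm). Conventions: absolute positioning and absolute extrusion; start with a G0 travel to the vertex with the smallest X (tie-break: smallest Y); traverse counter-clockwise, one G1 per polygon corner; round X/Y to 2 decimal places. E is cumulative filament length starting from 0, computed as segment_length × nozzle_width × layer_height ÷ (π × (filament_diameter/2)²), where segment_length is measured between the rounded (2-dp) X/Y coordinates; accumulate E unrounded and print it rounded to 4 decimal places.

G0 X5.00 Y3.50 Z3.80
G1 X16.50 Y3.50 E0.7650
G1 X16.50 Y4.00 E0.7982
G1 X5.00 Y4.00 E1.5632
G1 X5.00 Y3.50 E1.5965

At z = 3.8 mm: the cube is present — its section is the full 16.5×4 rectangle; the cube at (5, 3.5) is present — its section is the full 20.5×21 rectangle; Taking the intersection: the 20.5×21 cube at (5, 3.5) partially overlaps the 16.5×4 cube; clipping to the common part keeps 5.75 mm² — 1 connected region. The outline is a single polygon with 4 vertices. Extrusion per mm of travel: 0.8 × 0.2 / (π × 0.875²) = 0.066520. Accumulating E over each segment gives final E = 1.5965.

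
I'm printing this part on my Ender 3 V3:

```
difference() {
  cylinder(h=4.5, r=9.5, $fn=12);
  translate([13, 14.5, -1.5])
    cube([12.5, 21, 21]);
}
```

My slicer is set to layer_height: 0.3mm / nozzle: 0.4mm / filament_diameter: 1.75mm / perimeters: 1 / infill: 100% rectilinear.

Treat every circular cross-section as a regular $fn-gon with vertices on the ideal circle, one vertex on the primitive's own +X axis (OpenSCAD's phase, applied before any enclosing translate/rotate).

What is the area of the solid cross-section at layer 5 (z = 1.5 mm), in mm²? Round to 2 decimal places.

At z = 1.5 mm: the cylinder: section is a regular 12-gon, circumradius r=9.5 (area = (12/2)·9.500²·sin(360°/12) = 270.75 mm²); the cube at (13, 14.5) is present — its section is the full 12.5×21 rectangle (area 262.50 mm²); Taking the first minus the rest: starting from the r=9.5 cylinder (270.75 mm²), the 12.5×21 cube at (13, 14.5) misses the remaining region (no effect) — area = 270.75 mm². Overall, the cross-section is a single solid region. Net area = 270.75 mm².

270.75 mm²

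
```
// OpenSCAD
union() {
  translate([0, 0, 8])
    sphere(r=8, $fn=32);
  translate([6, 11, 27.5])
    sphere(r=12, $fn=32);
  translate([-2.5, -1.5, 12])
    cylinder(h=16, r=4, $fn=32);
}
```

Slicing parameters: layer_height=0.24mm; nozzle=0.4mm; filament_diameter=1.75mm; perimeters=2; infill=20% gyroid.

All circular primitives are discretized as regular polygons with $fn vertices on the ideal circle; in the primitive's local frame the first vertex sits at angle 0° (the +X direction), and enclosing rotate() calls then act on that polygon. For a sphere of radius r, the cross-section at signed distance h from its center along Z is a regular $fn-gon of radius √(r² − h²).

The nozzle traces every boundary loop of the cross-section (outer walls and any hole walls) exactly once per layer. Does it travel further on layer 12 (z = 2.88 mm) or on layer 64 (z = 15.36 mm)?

layer 12 (z = 2.88 mm)

Layer 12 (z = 2.88): the r=8 sphere slices to a regular 32-gon of circumradius 6.147 (√(r²−h²) with h=5.12 from center) (perimeter = 2·32·6.147·sin(180°/32) = 38.56 mm); the sphere at (6, 11) is absent (|z−center|=24.620 > r=12); the cylinder at (-2.5, -1.5) is not intersected at this z (z outside [12, 28]); Merging all regions: only the r=8 sphere is present, so the union is just that shape — boundary = 38.56 mm. So its perimeter = 38.56 mm. Layer 64 (z = 15.36): the r=8 sphere slices to a regular 32-gon of circumradius 3.135 (√(r²−h²) with h=7.36 from center) (perimeter = 2·32·3.135·sin(180°/32) = 19.67 mm); the sphere at (6, 11) is not intersected at this z (|z−center|=12.140 > r=12); the r=4 cylinder at (-2.5, -1.5) gives a regular 32-gon of circumradius 4 (constant along its height) (perimeter = 2·32·4.000·sin(180°/32) = 25.09 mm); Taking the union: the regions partially overlap (shared area 19.19 mm²), so the edge portions inside another operand are dropped and the merged outline is re-measured after clipping — boundary = 28.63 mm. So its perimeter = 28.63 mm. Layer 12 is larger (38.56 vs 28.63 mm).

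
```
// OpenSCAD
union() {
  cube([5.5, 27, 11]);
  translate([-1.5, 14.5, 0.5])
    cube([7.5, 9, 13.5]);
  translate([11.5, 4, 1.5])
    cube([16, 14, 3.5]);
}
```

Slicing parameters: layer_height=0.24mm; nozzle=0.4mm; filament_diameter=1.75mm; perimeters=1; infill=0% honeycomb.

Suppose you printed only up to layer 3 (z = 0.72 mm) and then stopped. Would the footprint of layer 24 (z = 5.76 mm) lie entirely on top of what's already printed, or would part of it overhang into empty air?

Compare the two slices. At z = 0.72: the cube (footprint 5.5×27) is included at this height (area 148.50 mm²); the cube at (-1.5, 14.5) (footprint 7.5×9) is included at this height (area 67.50 mm²); the cube at (11.5, 4) is absent (z outside [1.5, 5]); Taking the union: the regions partially overlap — summed areas 216.00 mm² minus the doubly-counted overlap 49.50 mm² gives 166.50 mm² — area = 166.50 mm². At z = 5.76: the 5.5×27 cube contributes its full rectangle (area 148.50 mm²); the 7.5×9 cube at (-1.5, 14.5) contributes its full rectangle (area 67.50 mm²); the cube at (11.5, 4) does not reach this height (z outside [1.5, 5]); Combining (union): the regions partially overlap — summed areas 216.00 mm² minus the doubly-counted overlap 49.50 mm² gives 166.50 mm² — area = 166.50 mm². Checking containment: the cross-section at z = 5.76 is a subset of the cross-section at z = 0.72.

entirely on top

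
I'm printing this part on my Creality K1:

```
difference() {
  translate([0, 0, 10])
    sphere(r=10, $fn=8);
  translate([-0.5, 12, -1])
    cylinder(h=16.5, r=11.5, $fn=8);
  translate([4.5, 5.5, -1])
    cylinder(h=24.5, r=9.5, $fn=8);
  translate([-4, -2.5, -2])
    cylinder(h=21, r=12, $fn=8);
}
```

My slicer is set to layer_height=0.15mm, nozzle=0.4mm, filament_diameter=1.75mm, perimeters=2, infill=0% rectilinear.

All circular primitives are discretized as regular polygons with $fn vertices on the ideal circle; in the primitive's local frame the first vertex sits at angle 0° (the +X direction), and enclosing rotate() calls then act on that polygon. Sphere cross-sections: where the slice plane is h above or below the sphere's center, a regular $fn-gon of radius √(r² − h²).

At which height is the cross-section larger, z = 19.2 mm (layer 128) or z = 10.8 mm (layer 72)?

layer 128 (z = 19.2 mm)

Layer 128 (z = 19.2): the r=10 sphere contributes a regular 8-gon of circumradius √(10²−9.2²) = 3.919 (area = (8/2)·3.919²·sin(360°/8) = 43.44 mm²); the cylinder at (-0.5, 12) is absent (z outside [-1, 15.5]); the r=9.5 cylinder at (4.5, 5.5) gives a regular 8-gon of circumradius 9.5 (constant along its height) (area = (8/2)·9.500²·sin(360°/8) = 255.27 mm²); the cylinder at (-4, -2.5) is not intersected at this z (z outside [-2, 19]); Subtracting the remaining from the first: starting from the r=10 sphere (43.44 mm²), the r=9.5 cylinder at (4.5, 5.5) partially overlaps it — only the 33.82 mm² overlap (of its 255.27 mm²) is removed, clipping the outline — area = 9.62 mm². So its area = 9.62 mm². Layer 72 (z = 10.8): the r=10 sphere slices to a regular 8-gon of circumradius 9.968 (√(r²−h²) with h=0.8 from center) (area = (8/2)·9.968²·sin(360°/8) = 281.03 mm²); the r=11.5 cylinder at (-0.5, 12) gives a regular 8-gon of circumradius 11.5 (constant along its height) (area = (8/2)·11.500²·sin(360°/8) = 374.06 mm²); the r=9.5 cylinder at (4.5, 5.5) gives a regular 8-gon of circumradius 9.5 (constant along its height) (area = (8/2)·9.500²·sin(360°/8) = 255.27 mm²); the r=12 cylinder at (-4, -2.5) contributes a regular 8-gon of circumradius 12 (area = (8/2)·12.000²·sin(360°/8) = 407.29 mm²); After the difference (first − rest): starting from the r=10 sphere (281.03 mm²), the r=11.5 cylinder at (-0.5, 12) partially overlaps it — only the 96.65 mm² overlap (of its 374.06 mm²) is removed, clipping the outline; the r=9.5 cylinder at (4.5, 5.5) partially overlaps it — only the 59.42 mm² overlap (of its 255.27 mm²) is removed, clipping the outline; the r=12 cylinder at (-4, -2.5) partially overlaps it — only the 120.34 mm² overlap (of its 407.29 mm²) is removed, clipping the outline — area = 4.62 mm². So its area = 4.62 mm². Layer 128 is larger (9.62 vs 4.62 mm²).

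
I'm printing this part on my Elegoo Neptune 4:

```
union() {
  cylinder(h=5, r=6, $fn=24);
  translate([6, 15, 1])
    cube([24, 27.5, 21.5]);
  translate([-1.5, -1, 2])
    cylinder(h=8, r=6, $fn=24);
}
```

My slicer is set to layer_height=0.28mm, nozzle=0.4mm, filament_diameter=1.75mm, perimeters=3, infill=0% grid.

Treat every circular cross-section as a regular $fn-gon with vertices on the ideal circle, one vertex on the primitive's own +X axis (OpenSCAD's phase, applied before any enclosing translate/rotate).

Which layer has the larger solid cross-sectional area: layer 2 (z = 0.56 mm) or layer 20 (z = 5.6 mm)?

Layer 2 (z = 0.56): the r=6 cylinder contributes a regular 24-gon of circumradius 6 (area = (24/2)·6.000²·sin(360°/24) = 111.81 mm²); the cube at (6, 15) is not intersected at this z (z outside [1, 22.5]); the cylinder at (-1.5, -1) is absent (z outside [2, 10]); Taking the union: only the r=6 cylinder is present, so the union is just that shape — area = 111.81 mm². So its area = 111.81 mm². Layer 20 (z = 5.6): the cylinder does not reach this height (z outside [0, 5]); the cube at (6, 15) is present — its section is the full 24×27.5 rectangle (area 660.00 mm²); the cylinder at (-1.5, -1): section is a regular 24-gon, circumradius r=6 (area = (24/2)·6.000²·sin(360°/24) = 111.81 mm²); Combining (union): the 2 present regions are separate (no shared area or edge), so areas and boundary lengths simply add and each stays a separate island — area = 771.81 mm². So its area = 771.81 mm². Layer 20 is larger (771.81 vs 111.81 mm²).

layer 20 (z = 5.6 mm)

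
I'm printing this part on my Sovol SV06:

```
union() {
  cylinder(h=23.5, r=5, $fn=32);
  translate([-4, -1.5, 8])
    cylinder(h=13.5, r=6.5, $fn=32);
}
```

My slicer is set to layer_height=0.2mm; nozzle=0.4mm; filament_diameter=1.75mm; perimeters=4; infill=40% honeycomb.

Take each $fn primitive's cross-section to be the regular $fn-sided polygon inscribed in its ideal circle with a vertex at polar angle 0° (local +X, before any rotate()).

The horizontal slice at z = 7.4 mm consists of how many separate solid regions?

At z = 7.4 mm: the cylinder: section is a regular 32-gon, circumradius r=5; the cylinder at (-4, -1.5) does not reach this height (z outside [8, 21.5]); Merging all regions: only the r=5 cylinder is present, so the union is just that shape — 1 connected region. The result has 1 disconnected region.

1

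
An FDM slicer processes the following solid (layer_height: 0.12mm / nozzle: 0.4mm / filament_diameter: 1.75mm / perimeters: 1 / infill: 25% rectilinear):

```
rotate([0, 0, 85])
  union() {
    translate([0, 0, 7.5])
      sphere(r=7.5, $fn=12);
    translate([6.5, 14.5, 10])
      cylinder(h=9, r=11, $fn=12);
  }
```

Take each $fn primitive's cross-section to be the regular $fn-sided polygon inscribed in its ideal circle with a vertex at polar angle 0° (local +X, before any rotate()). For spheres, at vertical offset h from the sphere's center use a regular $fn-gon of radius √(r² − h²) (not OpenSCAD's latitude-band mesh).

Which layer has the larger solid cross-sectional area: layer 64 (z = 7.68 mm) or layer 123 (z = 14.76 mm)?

layer 123 (z = 14.76 mm)

Layer 64 (z = 7.68): the sphere: section is a regular 12-gon, circumradius = √(r²−h²) = √(7.5²−0.18²) = 7.498 (area = (12/2)·7.498²·sin(360°/12) = 168.65 mm²); the cylinder at (6.5, 14.5) is not intersected at this z (z outside [10, 19]); Combining (union): only the r=7.5 sphere is present, so the union is just that shape — area = 168.65 mm²; (rotated 85° about Z; rotation is an isometry so areas/perimeters/island counts are preserved). So its area = 168.65 mm². Layer 123 (z = 14.76): the sphere: section is a regular 12-gon, circumradius = √(r²−h²) = √(7.5²−7.26²) = 1.882 (area = (12/2)·1.882²·sin(360°/12) = 10.63 mm²); the cylinder at (6.5, 14.5): section is a regular 12-gon, circumradius r=11 (area = (12/2)·11.000²·sin(360°/12) = 363.00 mm²); Combining (union): the 2 present regions are separate (no shared area or edge), so areas and boundary lengths simply add and each stays a separate island — area = 373.63 mm²; (rotated 85° about Z; rotation is an isometry so areas/perimeters/island counts are preserved). So its area = 373.63 mm². Layer 123 is larger (373.63 vs 168.65 mm²).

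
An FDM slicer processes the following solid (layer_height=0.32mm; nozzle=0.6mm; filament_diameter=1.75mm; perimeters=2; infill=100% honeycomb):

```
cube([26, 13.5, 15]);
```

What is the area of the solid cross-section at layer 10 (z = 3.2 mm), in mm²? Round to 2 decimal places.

351.00 mm²

At z = 3.2 mm: the 26×13.5 cube contributes its full rectangle (area 351.00 mm²). Overall, the cross-section is a single solid region. Net area = 351.00 mm².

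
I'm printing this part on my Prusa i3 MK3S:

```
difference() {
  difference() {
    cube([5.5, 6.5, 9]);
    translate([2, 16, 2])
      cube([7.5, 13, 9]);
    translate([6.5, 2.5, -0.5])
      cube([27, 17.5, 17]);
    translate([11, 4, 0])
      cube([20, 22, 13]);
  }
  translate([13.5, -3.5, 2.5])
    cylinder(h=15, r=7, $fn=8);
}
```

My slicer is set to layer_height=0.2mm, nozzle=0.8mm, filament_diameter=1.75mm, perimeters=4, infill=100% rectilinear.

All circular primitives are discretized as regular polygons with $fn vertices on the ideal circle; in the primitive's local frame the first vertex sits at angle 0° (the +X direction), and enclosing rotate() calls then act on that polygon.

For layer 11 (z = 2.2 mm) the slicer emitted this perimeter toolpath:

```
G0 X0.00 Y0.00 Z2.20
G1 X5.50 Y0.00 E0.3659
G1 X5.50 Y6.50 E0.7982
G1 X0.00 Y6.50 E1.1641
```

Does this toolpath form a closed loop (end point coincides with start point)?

Start point (G0): (0.00, 0.00). End point (last G1): the path does not return to the start — open.

no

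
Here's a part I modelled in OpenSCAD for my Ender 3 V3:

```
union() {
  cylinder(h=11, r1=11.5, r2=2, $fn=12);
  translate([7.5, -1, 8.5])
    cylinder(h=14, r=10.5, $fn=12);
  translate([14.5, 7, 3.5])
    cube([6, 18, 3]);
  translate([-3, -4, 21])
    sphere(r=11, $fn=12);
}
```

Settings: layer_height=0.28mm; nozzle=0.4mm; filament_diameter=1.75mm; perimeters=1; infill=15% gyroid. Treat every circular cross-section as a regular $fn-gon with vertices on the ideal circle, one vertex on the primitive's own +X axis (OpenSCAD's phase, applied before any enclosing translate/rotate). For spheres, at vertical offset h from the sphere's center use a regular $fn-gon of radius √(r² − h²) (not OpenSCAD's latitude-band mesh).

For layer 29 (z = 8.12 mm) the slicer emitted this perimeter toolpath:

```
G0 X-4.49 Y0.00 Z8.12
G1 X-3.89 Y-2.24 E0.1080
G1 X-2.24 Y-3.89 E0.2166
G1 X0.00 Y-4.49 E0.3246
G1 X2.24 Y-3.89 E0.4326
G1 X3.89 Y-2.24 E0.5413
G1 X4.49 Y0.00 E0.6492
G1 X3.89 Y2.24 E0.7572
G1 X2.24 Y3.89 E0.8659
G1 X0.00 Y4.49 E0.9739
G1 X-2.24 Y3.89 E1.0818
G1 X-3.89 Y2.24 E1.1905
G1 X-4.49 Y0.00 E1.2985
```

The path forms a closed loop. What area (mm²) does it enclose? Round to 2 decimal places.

Apply the shoelace formula to the sequence of (X, Y) vertices; enclosed area = 60.46 mm².

60.46 mm²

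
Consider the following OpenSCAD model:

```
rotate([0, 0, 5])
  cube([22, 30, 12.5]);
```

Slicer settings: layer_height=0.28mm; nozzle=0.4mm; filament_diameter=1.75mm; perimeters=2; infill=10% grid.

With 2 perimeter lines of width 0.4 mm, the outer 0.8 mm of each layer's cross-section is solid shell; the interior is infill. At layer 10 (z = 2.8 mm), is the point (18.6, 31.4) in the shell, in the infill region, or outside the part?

At z = 2.8 mm: the cube (footprint 22×30) is included at this height; (whole slice rotated 5° about Z — lengths, areas and connectivity unchanged). Overall, the cross-section is a single solid region. Undo the 5° rotation: the query point maps to (21.266, 29.659) in the un-rotated model frame. The nearest boundary edge runs (22.00, 30.00)→(0.00, 30.00); distance from the point to it = 0.34 mm. The point is inside the cross-section, 0.34 mm from the nearest boundary — within the 0.8 mm shell band (2 × 0.4).

shell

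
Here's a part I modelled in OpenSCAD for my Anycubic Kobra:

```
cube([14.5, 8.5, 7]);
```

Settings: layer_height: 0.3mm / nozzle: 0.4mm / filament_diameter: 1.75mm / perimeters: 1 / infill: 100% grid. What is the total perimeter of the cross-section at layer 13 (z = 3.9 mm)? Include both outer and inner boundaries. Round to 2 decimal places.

At z = 3.9 mm: the cube (footprint 14.5×8.5) is included at this height (perimeter 46.00 mm). Overall, the cross-section is a single solid region. Total boundary length (outer) = 46.00 mm.

46.00 mm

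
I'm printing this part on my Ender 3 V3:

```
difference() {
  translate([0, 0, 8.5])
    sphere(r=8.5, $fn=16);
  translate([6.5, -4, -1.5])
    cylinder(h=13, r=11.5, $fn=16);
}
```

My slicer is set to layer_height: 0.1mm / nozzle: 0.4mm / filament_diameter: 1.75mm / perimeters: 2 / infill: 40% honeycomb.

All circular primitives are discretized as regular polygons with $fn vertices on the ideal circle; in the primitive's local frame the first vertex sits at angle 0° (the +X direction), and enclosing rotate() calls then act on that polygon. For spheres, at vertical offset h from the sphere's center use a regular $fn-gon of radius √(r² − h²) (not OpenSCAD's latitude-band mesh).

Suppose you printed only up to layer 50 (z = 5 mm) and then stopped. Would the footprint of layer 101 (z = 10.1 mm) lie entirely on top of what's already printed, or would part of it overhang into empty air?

Compare the two slices. At z = 5: the r=8.5 sphere slices to a regular 16-gon of circumradius 7.746 (√(r²−h²) with h=3.5 from center) (area = (16/2)·7.746²·sin(360°/16) = 183.69 mm²); the r=11.5 cylinder at (6.5, -4) gives a regular 16-gon of circumradius 11.5 (constant along its height) (area = (16/2)·11.500²·sin(360°/16) = 404.88 mm²); After the difference (first − rest): starting from the r=8.5 sphere (183.69 mm²), the r=11.5 cylinder at (6.5, -4) partially overlaps it — only the 134.53 mm² overlap (of its 404.88 mm²) is removed, clipping the outline — area = 49.16 mm². At z = 10.1: the sphere: section is a regular 16-gon, circumradius = √(r²−h²) = √(8.5²−1.6²) = 8.348 (area = (16/2)·8.348²·sin(360°/16) = 213.35 mm²); the cylinder at (6.5, -4): section is a regular 16-gon, circumradius r=11.5 (area = (16/2)·11.500²·sin(360°/16) = 404.88 mm²); Taking the first minus the rest: starting from the r=8.5 sphere (213.35 mm²), the r=11.5 cylinder at (6.5, -4) partially overlaps it — only the 149.87 mm² overlap (of its 404.88 mm²) is removed, clipping the outline — area = 63.48 mm². Checking containment: at z = 10.1 the cross-section extends beyond the z = 5 cross-section by about 14.32 mm².

part overhangs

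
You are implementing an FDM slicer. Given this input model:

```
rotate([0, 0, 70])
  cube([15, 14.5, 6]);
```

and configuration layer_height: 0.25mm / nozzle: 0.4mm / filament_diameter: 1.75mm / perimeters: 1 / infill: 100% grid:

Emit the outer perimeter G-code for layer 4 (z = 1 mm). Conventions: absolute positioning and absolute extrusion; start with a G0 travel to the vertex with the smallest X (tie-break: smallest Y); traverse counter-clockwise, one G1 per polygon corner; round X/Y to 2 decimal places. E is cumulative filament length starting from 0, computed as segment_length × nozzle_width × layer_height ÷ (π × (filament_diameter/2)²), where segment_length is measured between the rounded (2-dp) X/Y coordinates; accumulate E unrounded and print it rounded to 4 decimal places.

G0 X-13.63 Y4.96 Z1.00
G1 X0.00 Y0.00 E0.6030
G1 X5.13 Y14.10 E1.2268
G1 X-8.50 Y19.05 E1.8297
G1 X-13.63 Y4.96 E2.4531

At z = 1 mm: the 15×14.5 cube contributes its full rectangle; (rotated 70° about Z; rotation is an isometry so areas/perimeters/island counts are preserved). The outline is a single polygon with 4 vertices. Extrusion per mm of travel: 0.4 × 0.25 / (π × 0.875²) = 0.041575. Accumulating E over each segment gives final E = 2.4531.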